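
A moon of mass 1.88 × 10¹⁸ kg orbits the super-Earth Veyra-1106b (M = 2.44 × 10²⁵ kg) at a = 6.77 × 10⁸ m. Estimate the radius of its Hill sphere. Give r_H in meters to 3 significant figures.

2.00 × 10⁶ m

r_H ≈ a (m/3M)^(1/3)
    = (6.77 × 10⁸) × (1.88 × 10¹⁸ / (3 × 2.44 × 10²⁵))^(1/3)
    = 2.00 × 10⁶ m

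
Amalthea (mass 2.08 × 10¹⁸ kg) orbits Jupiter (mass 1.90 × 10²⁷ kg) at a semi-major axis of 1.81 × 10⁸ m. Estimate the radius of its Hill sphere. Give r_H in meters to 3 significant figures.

r_H ≈ a (m/3M)^(1/3)
    = (1.81 × 10⁸) × (2.08 × 10¹⁸ / (3 × 1.90 × 10²⁷))^(1/3)
    = 1.29 × 10⁵ m

1.29 × 10⁵ m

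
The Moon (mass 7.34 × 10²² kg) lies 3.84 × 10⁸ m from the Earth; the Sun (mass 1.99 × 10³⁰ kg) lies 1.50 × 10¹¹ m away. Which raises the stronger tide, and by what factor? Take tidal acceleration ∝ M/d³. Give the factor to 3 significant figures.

Tidal acceleration ∝ M/d³, so compare M/d³ for each.
The Moon: (7.34 × 10²²) / (3.84 × 10⁸)³ = 1.296 × 10⁻³
The Sun: (1.99 × 10³⁰) / (1.50 × 10¹¹)³ = 5.896 × 10⁻⁴
Ratio (larger/smaller) = 2.20

The Moon, by a factor of ≈ 2.20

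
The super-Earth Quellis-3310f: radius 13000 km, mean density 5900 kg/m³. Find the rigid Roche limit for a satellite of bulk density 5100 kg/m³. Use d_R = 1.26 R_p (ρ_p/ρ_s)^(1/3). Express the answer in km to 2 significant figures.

d_R = 1.26 × 13000 km × (5900/5100)^(1/3)
    = 17000 km

17000 km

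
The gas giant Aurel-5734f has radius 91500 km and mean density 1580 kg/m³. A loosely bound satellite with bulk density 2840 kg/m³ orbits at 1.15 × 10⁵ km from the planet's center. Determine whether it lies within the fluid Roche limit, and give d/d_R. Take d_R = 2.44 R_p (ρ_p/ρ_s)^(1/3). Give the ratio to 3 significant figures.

d_R = 2.44 × (91500 km) × (1580/2840)^(1/3) = 1.836 × 10⁵ km
d/d_R = (1.15 × 10⁵) / (1.836 × 10⁵) = 0.626
Since d/d_R < 1, the body is inside the Roche limit.

inside; d/d_R ≈ 0.626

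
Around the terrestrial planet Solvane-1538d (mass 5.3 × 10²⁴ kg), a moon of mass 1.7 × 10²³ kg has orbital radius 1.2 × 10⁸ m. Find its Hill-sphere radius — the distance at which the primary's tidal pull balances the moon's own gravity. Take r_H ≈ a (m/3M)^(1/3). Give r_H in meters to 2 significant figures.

2.6 × 10⁷ m

r_H ≈ a (m/3M)^(1/3)
    = (1.2 × 10⁸) × (1.7 × 10²³ / (3 × 5.3 × 10²⁴))^(1/3)
    = 2.6 × 10⁷ m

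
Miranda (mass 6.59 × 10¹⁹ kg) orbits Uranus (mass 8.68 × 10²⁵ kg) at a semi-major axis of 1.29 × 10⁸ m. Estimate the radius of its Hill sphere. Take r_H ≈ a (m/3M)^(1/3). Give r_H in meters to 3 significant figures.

8.16 × 10⁵ m

r_H ≈ a (m/3M)^(1/3)
    = (1.29 × 10⁸) × (6.59 × 10¹⁹ / (3 × 8.68 × 10²⁵))^(1/3)
    = 8.16 × 10⁵ m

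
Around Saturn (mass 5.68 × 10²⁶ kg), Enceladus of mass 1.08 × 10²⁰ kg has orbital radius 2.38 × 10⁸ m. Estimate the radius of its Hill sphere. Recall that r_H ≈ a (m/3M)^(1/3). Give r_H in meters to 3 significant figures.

r_H ≈ a (m/3M)^(1/3)
    = (2.38 × 10⁸) × (1.08 × 10²⁰ / (3 × 5.68 × 10²⁶))^(1/3)
    = 9.49 × 10⁵ m

9.49 × 10⁵ m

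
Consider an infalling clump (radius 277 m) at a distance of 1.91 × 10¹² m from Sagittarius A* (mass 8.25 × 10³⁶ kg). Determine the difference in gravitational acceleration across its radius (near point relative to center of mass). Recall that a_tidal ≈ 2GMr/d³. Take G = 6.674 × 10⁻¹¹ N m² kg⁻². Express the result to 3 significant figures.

4.38 × 10⁻⁸ m/s²

a_tidal = 2GMr/d³
        = 2 × (6.674 × 10⁻¹¹) × (8.25 × 10³⁶) × (277) / (1.91 × 10¹²)³
        = 4.38 × 10⁻⁸ m/s²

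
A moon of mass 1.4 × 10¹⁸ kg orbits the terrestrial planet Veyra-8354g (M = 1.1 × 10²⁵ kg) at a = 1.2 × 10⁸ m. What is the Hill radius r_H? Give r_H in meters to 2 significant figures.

4.2 × 10⁵ m

r_H ≈ a (m/3M)^(1/3)
    = (1.2 × 10⁸) × (1.4 × 10¹⁸ / (3 × 1.1 × 10²⁵))^(1/3)
    = 4.2 × 10⁵ m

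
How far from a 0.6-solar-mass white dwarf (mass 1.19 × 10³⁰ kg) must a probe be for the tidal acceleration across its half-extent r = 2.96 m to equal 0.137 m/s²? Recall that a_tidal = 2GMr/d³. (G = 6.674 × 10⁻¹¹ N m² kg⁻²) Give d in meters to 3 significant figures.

2GMr/d³ = a_tidal  ⇒  d = (2GMr / a_tidal)^(1/3)
d = (2 × 6.674×10⁻¹¹ × (1.19 × 10³⁰) × (2.96) / (0.137))^(1/3)
  = 1.51 × 10⁷ m

1.51 × 10⁷ m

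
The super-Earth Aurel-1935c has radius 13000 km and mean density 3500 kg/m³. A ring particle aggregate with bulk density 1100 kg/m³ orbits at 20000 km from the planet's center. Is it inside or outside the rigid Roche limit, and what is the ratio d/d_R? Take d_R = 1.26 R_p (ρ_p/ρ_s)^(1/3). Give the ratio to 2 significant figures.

d_R = 1.26 × (13000 km) × (3500/1100)^(1/3) = 24090 km
d/d_R = (20000) / (24090) = 0.83
Since d/d_R < 1, the body is inside the Roche limit.

inside; d/d_R ≈ 0.83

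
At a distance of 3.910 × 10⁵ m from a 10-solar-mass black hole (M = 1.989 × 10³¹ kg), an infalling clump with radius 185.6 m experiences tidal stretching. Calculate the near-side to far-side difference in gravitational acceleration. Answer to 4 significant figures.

1.649 × 10⁷ m/s²

Near-to-far spans 2r, so the tidal difference is twice the near-to-center value: 4GMr/d³.
a_tidal = 4GMr/d³
        = 4 × (6.674 × 10⁻¹¹) × (1.989 × 10³¹) × (185.6) / (3.910 × 10⁵)³
        = 1.649 × 10⁷ m/s²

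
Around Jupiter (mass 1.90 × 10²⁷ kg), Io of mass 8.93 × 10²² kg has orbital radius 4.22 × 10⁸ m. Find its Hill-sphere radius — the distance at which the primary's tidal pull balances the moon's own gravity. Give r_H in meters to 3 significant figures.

1.06 × 10⁷ m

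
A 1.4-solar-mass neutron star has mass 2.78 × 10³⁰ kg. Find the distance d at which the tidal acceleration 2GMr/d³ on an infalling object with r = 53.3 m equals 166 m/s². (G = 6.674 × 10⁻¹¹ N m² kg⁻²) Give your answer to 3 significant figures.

4.92 × 10⁶ m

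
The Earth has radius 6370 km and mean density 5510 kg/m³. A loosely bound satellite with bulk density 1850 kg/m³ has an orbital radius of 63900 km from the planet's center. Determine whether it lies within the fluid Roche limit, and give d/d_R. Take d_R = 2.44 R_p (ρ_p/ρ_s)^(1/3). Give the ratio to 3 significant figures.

outside; d/d_R ≈ 2.86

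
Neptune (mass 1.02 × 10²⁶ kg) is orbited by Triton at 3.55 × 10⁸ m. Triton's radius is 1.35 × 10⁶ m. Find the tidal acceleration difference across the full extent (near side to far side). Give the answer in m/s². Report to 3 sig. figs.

8.22 × 10⁻⁴ m/s²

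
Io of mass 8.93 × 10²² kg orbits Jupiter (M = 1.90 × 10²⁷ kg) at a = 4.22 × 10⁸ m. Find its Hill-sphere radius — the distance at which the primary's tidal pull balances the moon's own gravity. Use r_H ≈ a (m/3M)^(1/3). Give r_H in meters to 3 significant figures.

r_H ≈ a (m/3M)^(1/3)
    = (4.22 × 10⁸) × (8.93 × 10²² / (3 × 1.90 × 10²⁷))^(1/3)
    = 1.06 × 10⁷ m

1.06 × 10⁷ m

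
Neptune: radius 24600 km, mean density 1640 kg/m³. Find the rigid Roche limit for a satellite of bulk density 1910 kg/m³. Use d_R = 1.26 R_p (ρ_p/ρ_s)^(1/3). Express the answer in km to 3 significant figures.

d_R = 1.26 × 24600 km × (1640/1910)^(1/3)
    = 29500 km

29500 km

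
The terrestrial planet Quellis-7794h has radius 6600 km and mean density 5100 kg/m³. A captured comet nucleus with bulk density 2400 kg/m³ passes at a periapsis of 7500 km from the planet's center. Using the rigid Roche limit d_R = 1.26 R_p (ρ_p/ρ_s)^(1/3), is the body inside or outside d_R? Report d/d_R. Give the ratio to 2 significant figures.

d_R = 1.26 × (6600 km) × (5100/2400)^(1/3) = 10690 km
d/d_R = (7500) / (10690) = 0.70
Since d/d_R < 1, the body is inside the Roche limit.

inside; d/d_R ≈ 0.70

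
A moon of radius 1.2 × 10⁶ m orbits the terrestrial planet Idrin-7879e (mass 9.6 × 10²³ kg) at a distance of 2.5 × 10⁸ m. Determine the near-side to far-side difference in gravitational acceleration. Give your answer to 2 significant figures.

Δg = 4GMr/d³
   = 4 × (6.674 × 10⁻¹¹) × (9.6 × 10²³) × (1.2 × 10⁶) / (2.5 × 10⁸)³
   = 2.0 × 10⁻⁵ m/s²

2.0 × 10⁻⁵ m/s²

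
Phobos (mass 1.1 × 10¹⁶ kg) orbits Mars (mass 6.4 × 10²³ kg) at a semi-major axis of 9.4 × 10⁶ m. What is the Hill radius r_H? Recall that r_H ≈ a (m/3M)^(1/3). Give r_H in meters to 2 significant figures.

r_H ≈ a (m/3M)^(1/3)
    = (9.4 × 10⁶) × (1.1 × 10¹⁶ / (3 × 6.4 × 10²³))^(1/3)
    = 1.7 × 10⁴ m

1.7 × 10⁴ m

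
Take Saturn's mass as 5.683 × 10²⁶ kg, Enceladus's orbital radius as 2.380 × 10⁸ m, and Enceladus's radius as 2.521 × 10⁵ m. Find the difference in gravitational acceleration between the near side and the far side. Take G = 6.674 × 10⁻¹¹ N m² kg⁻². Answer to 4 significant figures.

2.837 × 10⁻³ m/s²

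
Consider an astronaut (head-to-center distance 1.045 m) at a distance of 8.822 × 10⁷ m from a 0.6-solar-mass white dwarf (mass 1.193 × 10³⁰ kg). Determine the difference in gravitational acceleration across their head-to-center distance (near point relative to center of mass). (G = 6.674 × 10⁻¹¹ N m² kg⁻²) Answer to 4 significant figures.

2.424 × 10⁻⁴ m/s²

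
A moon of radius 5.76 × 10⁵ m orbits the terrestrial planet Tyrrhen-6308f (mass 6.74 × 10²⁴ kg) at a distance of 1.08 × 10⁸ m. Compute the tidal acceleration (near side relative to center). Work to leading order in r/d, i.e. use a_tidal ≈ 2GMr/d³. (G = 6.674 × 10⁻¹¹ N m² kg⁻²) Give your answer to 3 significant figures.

Δg = 2GMr/d³
   = 2 × (6.674 × 10⁻¹¹) × (6.74 × 10²⁴) × (5.76 × 10⁵) / (1.08 × 10⁸)³
   = 4.11 × 10⁻⁴ m/s²

4.11 × 10⁻⁴ m/s²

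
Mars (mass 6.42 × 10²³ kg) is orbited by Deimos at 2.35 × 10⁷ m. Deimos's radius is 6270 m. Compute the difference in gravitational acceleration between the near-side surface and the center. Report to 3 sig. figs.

4.14 × 10⁻⁵ m/s²

a_tidal = 2GMr/d³
        = 2 × (6.674 × 10⁻¹¹) × (6.42 × 10²³) × (6270) / (2.35 × 10⁷)³
        = 4.14 × 10⁻⁵ m/s²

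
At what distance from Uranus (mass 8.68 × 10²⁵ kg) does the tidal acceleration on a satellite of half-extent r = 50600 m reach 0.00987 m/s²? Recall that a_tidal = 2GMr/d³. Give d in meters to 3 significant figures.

3.90 × 10⁷ m

2GMr/d³ = a_tidal  ⇒  d = (2GMr / a_tidal)^(1/3)
d = (2 × 6.674×10⁻¹¹ × (8.68 × 10²⁵) × (50600) / (0.00987))^(1/3)
  = 3.90 × 10⁷ m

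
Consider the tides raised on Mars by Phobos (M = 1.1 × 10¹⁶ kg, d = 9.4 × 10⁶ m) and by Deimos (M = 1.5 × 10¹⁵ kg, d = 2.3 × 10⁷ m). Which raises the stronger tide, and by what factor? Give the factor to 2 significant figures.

Compare M/d³ for the two perturbers:
Phobos: (1.1 × 10¹⁶) / (9.4 × 10⁶)³ = 1.324 × 10⁻⁵
Deimos: (1.5 × 10¹⁵) / (2.3 × 10⁷)³ = 1.233 × 10⁻⁷
Ratio (larger/smaller) = 110

Phobos, by a factor of ≈ 110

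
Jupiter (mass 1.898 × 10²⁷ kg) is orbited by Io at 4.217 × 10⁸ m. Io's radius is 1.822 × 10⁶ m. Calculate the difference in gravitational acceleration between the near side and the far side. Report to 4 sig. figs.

Δg = 4GMr/d³
   = 4 × (6.674 × 10⁻¹¹) × (1.898 × 10²⁷) × (1.822 × 10⁶) / (4.217 × 10⁸)³
   = 1.231 × 10⁻² m/s²

1.231 × 10⁻² m/s²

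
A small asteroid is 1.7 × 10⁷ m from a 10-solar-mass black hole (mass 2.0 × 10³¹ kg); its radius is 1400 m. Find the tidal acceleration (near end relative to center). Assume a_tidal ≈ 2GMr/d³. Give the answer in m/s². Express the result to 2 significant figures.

7.6 × 10² m/s²

Δg = 2GMr/d³
   = 2 × (6.674 × 10⁻¹¹) × (2.0 × 10³¹) × (1400) / (1.7 × 10⁷)³
   = 7.6 × 10² m/s²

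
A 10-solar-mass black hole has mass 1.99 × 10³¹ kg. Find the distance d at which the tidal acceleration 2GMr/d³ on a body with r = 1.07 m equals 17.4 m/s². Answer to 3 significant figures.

5.47 × 10⁶ m

2GMr/d³ = a_tidal  ⇒  d = (2GMr / a_tidal)^(1/3)
d = (2 × 6.674×10⁻¹¹ × (1.99 × 10³¹) × (1.07) / (17.4))^(1/3)
  = 5.47 × 10⁶ m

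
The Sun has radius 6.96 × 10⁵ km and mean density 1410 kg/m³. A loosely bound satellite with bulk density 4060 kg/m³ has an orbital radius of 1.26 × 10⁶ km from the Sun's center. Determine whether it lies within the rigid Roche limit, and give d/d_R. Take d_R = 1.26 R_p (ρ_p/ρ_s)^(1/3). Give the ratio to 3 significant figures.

d_R = 1.26 × (6.96 × 10⁵ km) × (1410/4060)^(1/3) = 6.164 × 10⁵ km
d/d_R = (1.26 × 10⁶) / (6.164 × 10⁵) = 2.04
Since d/d_R > 1, the body is outside the Roche limit.

outside; d/d_R ≈ 2.04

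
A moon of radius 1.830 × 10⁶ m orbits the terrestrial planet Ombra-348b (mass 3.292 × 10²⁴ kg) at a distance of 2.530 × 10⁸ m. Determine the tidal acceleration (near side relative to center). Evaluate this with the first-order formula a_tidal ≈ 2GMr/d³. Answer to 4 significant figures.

Δa = 2GMr/d³
   = 2 × (6.674 × 10⁻¹¹) × (3.292 × 10²⁴) × (1.830 × 10⁶) / (2.530 × 10⁸)³
   = 4.966 × 10⁻⁵ m/s²

4.966 × 10⁻⁵ m/s²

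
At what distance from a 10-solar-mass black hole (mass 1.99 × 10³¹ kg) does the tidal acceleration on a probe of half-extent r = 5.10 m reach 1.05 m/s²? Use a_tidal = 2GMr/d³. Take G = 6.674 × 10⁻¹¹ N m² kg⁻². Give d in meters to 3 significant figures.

2.35 × 10⁷ m

2GMr/d³ = a_tidal  ⇒  d = (2GMr / a_tidal)^(1/3)
d = (2 × 6.674×10⁻¹¹ × (1.99 × 10³¹) × (5.10) / (1.05))^(1/3)
  = 2.35 × 10⁷ m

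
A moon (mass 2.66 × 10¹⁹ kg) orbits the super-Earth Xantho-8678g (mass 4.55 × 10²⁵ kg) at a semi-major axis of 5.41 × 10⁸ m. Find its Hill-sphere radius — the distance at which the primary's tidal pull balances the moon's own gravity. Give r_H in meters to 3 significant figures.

3.14 × 10⁶ m

r_H ≈ a (m/3M)^(1/3)
    = (5.41 × 10⁸) × (2.66 × 10¹⁹ / (3 × 4.55 × 10²⁵))^(1/3)
    = 3.14 × 10⁶ m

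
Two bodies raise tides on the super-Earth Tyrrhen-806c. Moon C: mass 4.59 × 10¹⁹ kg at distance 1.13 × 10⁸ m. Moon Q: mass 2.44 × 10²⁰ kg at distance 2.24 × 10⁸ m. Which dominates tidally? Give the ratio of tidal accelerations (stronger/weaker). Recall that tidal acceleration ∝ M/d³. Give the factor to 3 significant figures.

Moon C, by a factor of ≈ 1.47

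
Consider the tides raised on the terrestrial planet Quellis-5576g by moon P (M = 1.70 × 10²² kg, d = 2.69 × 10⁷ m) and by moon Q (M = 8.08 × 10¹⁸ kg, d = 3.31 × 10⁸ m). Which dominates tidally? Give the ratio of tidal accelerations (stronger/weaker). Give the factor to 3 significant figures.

Moon P, by a factor of ≈ 3.92 × 10⁶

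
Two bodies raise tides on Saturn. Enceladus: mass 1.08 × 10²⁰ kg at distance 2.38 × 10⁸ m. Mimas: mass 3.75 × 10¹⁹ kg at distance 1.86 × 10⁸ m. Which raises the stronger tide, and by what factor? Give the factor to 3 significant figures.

Enceladus, by a factor of ≈ 1.37

Tidal stretch scales as M/d³; compute that for each body.
Enceladus: (1.08 × 10²⁰) / (2.38 × 10⁸)³ = 8.011 × 10⁻⁶
Mimas: (3.75 × 10¹⁹) / (1.86 × 10⁸)³ = 5.828 × 10⁻⁶
Ratio (larger/smaller) = 1.37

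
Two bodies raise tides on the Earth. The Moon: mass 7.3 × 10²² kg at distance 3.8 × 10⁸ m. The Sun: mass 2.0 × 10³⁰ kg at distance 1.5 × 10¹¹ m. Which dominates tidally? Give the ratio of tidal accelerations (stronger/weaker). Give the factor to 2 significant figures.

The Moon, by a factor of ≈ 2.2

Compare M/d³ for the two perturbers:
The Moon: (7.3 × 10²²) / (3.8 × 10⁸)³ = 1.330 × 10⁻³
The Sun: (2.0 × 10³⁰) / (1.5 × 10¹¹)³ = 5.926 × 10⁻⁴
Ratio (larger/smaller) = 2.2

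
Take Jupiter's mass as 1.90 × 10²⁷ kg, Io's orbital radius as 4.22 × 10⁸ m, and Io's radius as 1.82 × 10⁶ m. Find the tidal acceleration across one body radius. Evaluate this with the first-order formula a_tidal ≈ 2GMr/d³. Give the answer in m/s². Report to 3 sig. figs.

Δg = 2GMr/d³
   = 2 × (6.674 × 10⁻¹¹) × (1.90 × 10²⁷) × (1.82 × 10⁶) / (4.22 × 10⁸)³
   = 6.14 × 10⁻³ m/s²

6.14 × 10⁻³ m/s²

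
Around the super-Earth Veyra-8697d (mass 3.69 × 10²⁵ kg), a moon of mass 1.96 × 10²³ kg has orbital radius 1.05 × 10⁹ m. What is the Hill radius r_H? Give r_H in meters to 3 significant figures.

1.27 × 10⁸ m

r_H ≈ a (m/3M)^(1/3)
    = (1.05 × 10⁹) × (1.96 × 10²³ / (3 × 3.69 × 10²⁵))^(1/3)
    = 1.27 × 10⁸ m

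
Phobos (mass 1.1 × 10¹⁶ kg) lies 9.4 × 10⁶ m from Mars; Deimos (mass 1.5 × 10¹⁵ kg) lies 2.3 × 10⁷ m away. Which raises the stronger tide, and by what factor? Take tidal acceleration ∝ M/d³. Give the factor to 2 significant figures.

Compare M/d³ for the two perturbers:
Phobos: (1.1 × 10¹⁶) / (9.4 × 10⁶)³ = 1.324 × 10⁻⁵
Deimos: (1.5 × 10¹⁵) / (2.3 × 10⁷)³ = 1.233 × 10⁻⁷
Ratio (larger/smaller) = 110

Phobos, by a factor of ≈ 110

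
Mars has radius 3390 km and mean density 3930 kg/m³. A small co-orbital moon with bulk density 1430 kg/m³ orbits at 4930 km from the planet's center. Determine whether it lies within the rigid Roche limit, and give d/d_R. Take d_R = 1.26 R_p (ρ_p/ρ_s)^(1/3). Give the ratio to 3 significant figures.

inside; d/d_R ≈ 0.824

d_R = 1.26 × (3390 km) × (3930/1430)^(1/3) = 5983 km
d/d_R = (4930) / (5983) = 0.824
Since d/d_R < 1, the body is inside the Roche limit.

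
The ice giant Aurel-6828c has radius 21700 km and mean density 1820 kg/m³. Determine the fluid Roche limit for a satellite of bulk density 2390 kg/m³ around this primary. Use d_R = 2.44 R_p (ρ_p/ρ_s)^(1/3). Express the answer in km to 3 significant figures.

d_R = 2.44 × 21700 km × (1820/2390)^(1/3)
    = 48400 km

48400 km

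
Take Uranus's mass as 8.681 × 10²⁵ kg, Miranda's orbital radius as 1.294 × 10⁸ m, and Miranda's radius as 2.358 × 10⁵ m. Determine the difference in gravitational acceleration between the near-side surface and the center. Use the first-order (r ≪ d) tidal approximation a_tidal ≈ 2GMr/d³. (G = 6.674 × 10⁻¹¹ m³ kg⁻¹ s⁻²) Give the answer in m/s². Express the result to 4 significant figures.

Δg = 2GMr/d³
   = 2 × (6.674 × 10⁻¹¹) × (8.681 × 10²⁵) × (2.358 × 10⁵) / (1.294 × 10⁸)³
   = 1.261 × 10⁻³ m/s²

1.261 × 10⁻³ m/s²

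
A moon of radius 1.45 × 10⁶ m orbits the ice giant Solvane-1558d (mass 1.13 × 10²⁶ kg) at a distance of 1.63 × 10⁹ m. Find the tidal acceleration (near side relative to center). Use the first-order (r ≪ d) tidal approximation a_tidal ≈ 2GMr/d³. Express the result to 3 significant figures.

5.05 × 10⁻⁶ m/s²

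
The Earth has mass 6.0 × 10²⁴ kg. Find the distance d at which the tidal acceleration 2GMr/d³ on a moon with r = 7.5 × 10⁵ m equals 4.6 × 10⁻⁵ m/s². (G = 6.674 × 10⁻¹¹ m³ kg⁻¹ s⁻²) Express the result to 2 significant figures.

2GMr/d³ = a_tidal  ⇒  d = (2GMr / a_tidal)^(1/3)
d = (2 × 6.674×10⁻¹¹ × (6.0 × 10²⁴) × (7.5 × 10⁵) / (4.6 × 10⁻⁵))^(1/3)
  = 2.4 × 10⁸ m

2.4 × 10⁸ m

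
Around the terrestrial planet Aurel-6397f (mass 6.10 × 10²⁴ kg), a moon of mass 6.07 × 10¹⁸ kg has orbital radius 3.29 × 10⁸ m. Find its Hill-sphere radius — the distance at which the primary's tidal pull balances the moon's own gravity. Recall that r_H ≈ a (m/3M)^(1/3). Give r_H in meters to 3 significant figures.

2.28 × 10⁶ m

r_H ≈ a (m/3M)^(1/3)
    = (3.29 × 10⁸) × (6.07 × 10¹⁸ / (3 × 6.10 × 10²⁴))^(1/3)
    = 2.28 × 10⁶ m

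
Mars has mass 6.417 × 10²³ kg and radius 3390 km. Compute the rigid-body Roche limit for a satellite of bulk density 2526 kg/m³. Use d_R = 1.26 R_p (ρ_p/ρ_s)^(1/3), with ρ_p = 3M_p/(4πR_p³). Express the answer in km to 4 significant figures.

4950 km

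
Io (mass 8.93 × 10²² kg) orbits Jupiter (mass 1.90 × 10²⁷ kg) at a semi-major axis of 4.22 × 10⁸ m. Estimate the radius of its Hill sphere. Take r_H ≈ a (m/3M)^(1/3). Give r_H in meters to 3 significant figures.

1.06 × 10⁷ m

r_H ≈ a (m/3M)^(1/3)
    = (4.22 × 10⁸) × (8.93 × 10²² / (3 × 1.90 × 10²⁷))^(1/3)
    = 1.06 × 10⁷ m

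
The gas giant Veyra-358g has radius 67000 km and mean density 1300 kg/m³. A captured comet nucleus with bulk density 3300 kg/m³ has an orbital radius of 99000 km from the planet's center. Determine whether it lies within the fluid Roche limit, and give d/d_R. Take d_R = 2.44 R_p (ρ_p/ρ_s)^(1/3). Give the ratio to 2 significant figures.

inside; d/d_R ≈ 0.83

d_R = 2.44 × (67000 km) × (1300/3300)^(1/3) = 1.198 × 10⁵ km
d/d_R = (99000) / (1.198 × 10⁵) = 0.83
Since d/d_R < 1, the body is inside the Roche limit.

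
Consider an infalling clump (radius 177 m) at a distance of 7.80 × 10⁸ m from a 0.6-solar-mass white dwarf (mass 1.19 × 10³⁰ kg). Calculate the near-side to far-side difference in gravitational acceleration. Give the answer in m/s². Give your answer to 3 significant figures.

1.18 × 10⁻⁴ m/s²

Δa = 4GMr/d³
   = 4 × (6.674 × 10⁻¹¹) × (1.19 × 10³⁰) × (177) / (7.80 × 10⁸)³
   = 1.18 × 10⁻⁴ m/s²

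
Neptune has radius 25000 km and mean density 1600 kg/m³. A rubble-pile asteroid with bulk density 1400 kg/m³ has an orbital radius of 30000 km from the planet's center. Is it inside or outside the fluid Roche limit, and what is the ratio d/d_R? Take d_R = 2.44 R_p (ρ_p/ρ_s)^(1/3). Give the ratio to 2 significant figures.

inside; d/d_R ≈ 0.47

d_R = 2.44 × (25000 km) × (1600/1400)^(1/3) = 63780 km
d/d_R = (30000) / (63780) = 0.47
Since d/d_R < 1, the body is inside the Roche limit.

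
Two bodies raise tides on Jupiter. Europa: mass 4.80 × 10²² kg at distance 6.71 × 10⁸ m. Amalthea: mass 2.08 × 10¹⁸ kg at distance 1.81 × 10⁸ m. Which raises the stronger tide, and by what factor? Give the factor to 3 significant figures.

The tide-raising term goes as M/d³ (the gradient of a 1/d² field).
Europa: (4.80 × 10²²) / (6.71 × 10⁸)³ = 1.589 × 10⁻⁴
Amalthea: (2.08 × 10¹⁸) / (1.81 × 10⁸)³ = 3.508 × 10⁻⁷
Ratio (larger/smaller) = 453

Europa, by a factor of ≈ 453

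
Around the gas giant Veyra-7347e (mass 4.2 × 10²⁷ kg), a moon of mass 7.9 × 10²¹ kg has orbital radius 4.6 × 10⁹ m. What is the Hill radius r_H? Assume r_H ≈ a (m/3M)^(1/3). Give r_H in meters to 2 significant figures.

r_H ≈ a (m/3M)^(1/3)
    = (4.6 × 10⁹) × (7.9 × 10²¹ / (3 × 4.2 × 10²⁷))^(1/3)
    = 3.9 × 10⁷ m

3.9 × 10⁷ m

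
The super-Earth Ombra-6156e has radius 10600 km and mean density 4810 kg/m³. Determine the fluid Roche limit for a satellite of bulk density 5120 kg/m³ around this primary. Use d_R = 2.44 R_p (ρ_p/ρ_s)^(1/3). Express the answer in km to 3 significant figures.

25300 km

d_R = 2.44 × 10600 km × (4810/5120)^(1/3)
    = 25300 km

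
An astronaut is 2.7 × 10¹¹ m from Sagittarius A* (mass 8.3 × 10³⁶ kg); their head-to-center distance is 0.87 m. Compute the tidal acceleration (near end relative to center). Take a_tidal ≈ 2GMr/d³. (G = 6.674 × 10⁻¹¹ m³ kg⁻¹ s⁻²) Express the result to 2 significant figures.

Since r ≪ d, expand the inverse-square field across one radius to get the leading 2GMr/d³ term.
Δg = 2GMr/d³
   = 2 × (6.674 × 10⁻¹¹) × (8.3 × 10³⁶) × (0.87) / (2.7 × 10¹¹)³
   = 4.9 × 10⁻⁸ m/s²

4.9 × 10⁻⁸ m/s²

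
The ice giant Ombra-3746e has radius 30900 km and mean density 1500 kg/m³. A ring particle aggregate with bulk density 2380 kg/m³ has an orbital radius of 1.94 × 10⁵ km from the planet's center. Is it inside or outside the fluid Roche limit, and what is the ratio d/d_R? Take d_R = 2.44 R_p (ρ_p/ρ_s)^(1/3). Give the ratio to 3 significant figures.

outside; d/d_R ≈ 3.00

d_R = 2.44 × (30900 km) × (1500/2380)^(1/3) = 64640 km
d/d_R = (1.94 × 10⁵) / (64640) = 3.00
Since d/d_R > 1, the body is outside the Roche limit.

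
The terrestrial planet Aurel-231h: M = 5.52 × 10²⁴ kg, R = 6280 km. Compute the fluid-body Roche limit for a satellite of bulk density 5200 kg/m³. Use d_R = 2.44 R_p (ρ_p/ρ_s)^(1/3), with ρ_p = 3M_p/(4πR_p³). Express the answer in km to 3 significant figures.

ρ_p = 3M_p/(4πR_p³) = 3 × (5.52 × 10²⁴) / (4π × (6.28 × 10⁶ m)³) = 5320 kg/m³
d_R = 2.44 × 6280 km × (5320/5200)^(1/3)
    = 15400 km

15400 km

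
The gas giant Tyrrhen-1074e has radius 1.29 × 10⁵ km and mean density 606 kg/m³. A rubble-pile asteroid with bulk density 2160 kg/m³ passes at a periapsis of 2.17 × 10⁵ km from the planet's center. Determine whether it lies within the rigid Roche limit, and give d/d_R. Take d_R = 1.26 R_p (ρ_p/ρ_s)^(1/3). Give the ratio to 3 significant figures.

outside; d/d_R ≈ 2.04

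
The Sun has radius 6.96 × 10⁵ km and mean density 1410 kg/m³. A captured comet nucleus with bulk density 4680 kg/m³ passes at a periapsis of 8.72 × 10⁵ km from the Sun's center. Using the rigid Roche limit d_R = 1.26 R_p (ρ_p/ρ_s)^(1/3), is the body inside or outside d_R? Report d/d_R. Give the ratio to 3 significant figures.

outside; d/d_R ≈ 1.48

d_R = 1.26 × (6.96 × 10⁵ km) × (1410/4680)^(1/3) = 5.879 × 10⁵ km
d/d_R = (8.72 × 10⁵) / (5.879 × 10⁵) = 1.48
Since d/d_R > 1, the body is outside the Roche limit.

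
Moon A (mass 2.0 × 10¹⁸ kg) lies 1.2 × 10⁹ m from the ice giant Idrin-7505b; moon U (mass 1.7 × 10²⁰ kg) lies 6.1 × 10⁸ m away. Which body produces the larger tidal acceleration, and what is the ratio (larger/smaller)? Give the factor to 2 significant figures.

Moon U, by a factor of ≈ 650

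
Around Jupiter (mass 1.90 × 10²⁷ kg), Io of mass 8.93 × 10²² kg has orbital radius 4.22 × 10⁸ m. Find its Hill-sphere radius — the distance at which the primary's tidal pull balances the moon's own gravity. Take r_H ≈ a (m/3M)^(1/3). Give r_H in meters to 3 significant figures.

1.06 × 10⁷ m

r_H ≈ a (m/3M)^(1/3)
    = (4.22 × 10⁸) × (8.93 × 10²² / (3 × 1.90 × 10²⁷))^(1/3)
    = 1.06 × 10⁷ m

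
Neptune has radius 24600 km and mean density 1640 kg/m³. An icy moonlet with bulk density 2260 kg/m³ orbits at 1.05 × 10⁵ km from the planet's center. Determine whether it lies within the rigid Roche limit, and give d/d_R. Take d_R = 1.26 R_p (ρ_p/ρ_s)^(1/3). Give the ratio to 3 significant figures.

outside; d/d_R ≈ 3.77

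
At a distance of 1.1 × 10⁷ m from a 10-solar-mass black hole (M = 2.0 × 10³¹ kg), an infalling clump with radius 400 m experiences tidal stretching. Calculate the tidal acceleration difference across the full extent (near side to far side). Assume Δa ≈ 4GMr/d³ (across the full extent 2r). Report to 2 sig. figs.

1.6 × 10³ m/s²

Δa = 4GMr/d³
   = 4 × (6.674 × 10⁻¹¹) × (2.0 × 10³¹) × (400) / (1.1 × 10⁷)³
   = 1.6 × 10³ m/s²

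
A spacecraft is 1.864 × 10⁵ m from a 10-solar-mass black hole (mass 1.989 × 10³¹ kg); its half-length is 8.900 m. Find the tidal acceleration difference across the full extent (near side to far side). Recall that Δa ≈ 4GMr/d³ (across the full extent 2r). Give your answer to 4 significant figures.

The field gradient is 2GM/d³; across the full diameter 2r the difference is 4GMr/d³.
Δa = 4GMr/d³
   = 4 × (6.674 × 10⁻¹¹) × (1.989 × 10³¹) × (8.900) / (1.864 × 10⁵)³
   = 7.297 × 10⁶ m/s²

7.297 × 10⁶ m/s²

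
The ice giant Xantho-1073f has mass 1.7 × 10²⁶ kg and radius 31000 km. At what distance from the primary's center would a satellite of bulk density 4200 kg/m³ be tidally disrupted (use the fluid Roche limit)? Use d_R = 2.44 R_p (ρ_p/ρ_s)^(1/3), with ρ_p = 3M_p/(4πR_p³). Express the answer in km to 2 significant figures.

52000 km

ρ_p = 3M_p/(4πR_p³) = 3 × (1.7 × 10²⁶) / (4π × (3.1 × 10⁷ m)³) = 1400 kg/m³
d_R = 2.44 × 31000 km × (1400/4200)^(1/3)
    = 52000 km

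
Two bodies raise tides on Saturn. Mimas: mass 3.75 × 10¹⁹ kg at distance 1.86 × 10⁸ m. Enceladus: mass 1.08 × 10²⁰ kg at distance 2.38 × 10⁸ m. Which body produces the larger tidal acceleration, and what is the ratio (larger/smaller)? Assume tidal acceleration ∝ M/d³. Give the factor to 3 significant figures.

Enceladus, by a factor of ≈ 1.37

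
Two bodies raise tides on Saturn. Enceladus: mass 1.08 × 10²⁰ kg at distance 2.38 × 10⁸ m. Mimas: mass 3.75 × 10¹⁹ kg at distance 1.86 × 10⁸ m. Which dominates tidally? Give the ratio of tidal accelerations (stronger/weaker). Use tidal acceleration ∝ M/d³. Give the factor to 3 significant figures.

Enceladus, by a factor of ≈ 1.37

The tide-raising term goes as M/d³ (the gradient of a 1/d² field).
Enceladus: (1.08 × 10²⁰) / (2.38 × 10⁸)³ = 8.011 × 10⁻⁶
Mimas: (3.75 × 10¹⁹) / (1.86 × 10⁸)³ = 5.828 × 10⁻⁶
Ratio (larger/smaller) = 1.37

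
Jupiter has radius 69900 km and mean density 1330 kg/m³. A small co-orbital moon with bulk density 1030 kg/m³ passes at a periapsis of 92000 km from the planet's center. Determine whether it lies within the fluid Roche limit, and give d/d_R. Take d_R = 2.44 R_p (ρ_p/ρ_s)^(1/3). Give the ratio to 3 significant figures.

inside; d/d_R ≈ 0.495

d_R = 2.44 × (69900 km) × (1330/1030)^(1/3) = 1.857 × 10⁵ km
d/d_R = (92000) / (1.857 × 10⁵) = 0.495
Since d/d_R < 1, the body is inside the Roche limit.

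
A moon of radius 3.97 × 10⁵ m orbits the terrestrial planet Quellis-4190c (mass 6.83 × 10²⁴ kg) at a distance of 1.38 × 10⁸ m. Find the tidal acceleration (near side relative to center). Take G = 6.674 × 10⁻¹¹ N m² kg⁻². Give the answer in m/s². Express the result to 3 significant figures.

1.38 × 10⁻⁴ m/s²

a_tidal = 2GMr/d³
        = 2 × (6.674 × 10⁻¹¹) × (6.83 × 10²⁴) × (3.97 × 10⁵) / (1.38 × 10⁸)³
        = 1.38 × 10⁻⁴ m/s²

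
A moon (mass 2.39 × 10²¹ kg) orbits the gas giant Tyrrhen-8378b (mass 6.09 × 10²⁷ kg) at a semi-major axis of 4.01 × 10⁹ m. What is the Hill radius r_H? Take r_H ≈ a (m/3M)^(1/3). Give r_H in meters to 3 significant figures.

2.04 × 10⁷ m

r_H ≈ a (m/3M)^(1/3)
    = (4.01 × 10⁹) × (2.39 × 10²¹ / (3 × 6.09 × 10²⁷))^(1/3)
    = 2.04 × 10⁷ m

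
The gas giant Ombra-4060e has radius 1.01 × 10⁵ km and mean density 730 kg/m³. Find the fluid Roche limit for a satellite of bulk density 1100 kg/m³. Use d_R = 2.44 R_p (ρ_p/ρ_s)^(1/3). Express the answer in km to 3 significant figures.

d_R = 2.44 × 1.01 × 10⁵ km × (730/1100)^(1/3)
    = 2.15 × 10⁵ km

2.15 × 10⁵ km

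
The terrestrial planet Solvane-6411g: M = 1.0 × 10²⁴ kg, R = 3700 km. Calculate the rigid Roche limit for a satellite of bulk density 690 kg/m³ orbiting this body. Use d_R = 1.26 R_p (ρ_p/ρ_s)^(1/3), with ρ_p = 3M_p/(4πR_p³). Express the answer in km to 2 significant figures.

ρ_p = 3M_p/(4πR_p³) = 3 × (1.0 × 10²⁴) / (4π × (3.7 × 10⁶ m)³) = 4700 kg/m³
d_R = 1.26 × 3700 km × (4700/690)^(1/3)
    = 8800 km

8800 km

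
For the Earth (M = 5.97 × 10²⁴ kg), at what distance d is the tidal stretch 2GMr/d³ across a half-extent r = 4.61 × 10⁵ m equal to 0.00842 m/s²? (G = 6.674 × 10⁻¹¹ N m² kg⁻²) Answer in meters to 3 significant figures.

3.52 × 10⁷ m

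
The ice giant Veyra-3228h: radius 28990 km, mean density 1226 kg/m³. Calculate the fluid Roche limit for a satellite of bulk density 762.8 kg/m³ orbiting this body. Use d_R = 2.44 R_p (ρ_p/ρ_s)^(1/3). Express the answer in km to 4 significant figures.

d_R = 2.44 × 28990 km × (1226/762.8)^(1/3)
    = 82860 km

82860 km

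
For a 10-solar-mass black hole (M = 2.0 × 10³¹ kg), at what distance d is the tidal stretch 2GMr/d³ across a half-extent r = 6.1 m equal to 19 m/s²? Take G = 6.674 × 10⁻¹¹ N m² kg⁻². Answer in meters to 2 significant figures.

9.5 × 10⁶ m

2GMr/d³ = a_tidal  ⇒  d = (2GMr / a_tidal)^(1/3)
d = (2 × 6.674×10⁻¹¹ × (2.0 × 10³¹) × (6.1) / (19))^(1/3)
  = 9.5 × 10⁶ m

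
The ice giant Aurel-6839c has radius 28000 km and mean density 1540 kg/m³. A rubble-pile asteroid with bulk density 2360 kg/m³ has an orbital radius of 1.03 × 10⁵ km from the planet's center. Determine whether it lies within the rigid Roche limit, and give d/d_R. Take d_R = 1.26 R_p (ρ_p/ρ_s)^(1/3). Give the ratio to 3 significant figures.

outside; d/d_R ≈ 3.37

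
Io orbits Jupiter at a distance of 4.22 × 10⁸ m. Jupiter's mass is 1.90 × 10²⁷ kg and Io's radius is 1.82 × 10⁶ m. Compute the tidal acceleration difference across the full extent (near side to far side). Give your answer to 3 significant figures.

1.23 × 10⁻² m/s²

The field gradient is 2GM/d³; across the full diameter 2r the difference is 4GMr/d³.
Δa = 4GMr/d³
   = 4 × (6.674 × 10⁻¹¹) × (1.90 × 10²⁷) × (1.82 × 10⁶) / (4.22 × 10⁸)³
   = 1.23 × 10⁻² m/s²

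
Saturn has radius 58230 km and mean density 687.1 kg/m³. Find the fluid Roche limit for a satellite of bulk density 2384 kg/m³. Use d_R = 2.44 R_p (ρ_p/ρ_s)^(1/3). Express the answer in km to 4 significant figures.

93850 km

d_R = 2.44 × 58230 km × (687.1/2384)^(1/3)
    = 93850 km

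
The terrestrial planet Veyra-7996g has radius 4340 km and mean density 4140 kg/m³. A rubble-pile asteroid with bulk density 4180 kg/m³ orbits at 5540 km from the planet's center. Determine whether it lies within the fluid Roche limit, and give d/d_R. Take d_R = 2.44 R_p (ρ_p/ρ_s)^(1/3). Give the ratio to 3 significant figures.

inside; d/d_R ≈ 0.525

d_R = 2.44 × (4340 km) × (4140/4180)^(1/3) = 10560 km
d/d_R = (5540) / (10560) = 0.525
Since d/d_R < 1, the body is inside the Roche limit.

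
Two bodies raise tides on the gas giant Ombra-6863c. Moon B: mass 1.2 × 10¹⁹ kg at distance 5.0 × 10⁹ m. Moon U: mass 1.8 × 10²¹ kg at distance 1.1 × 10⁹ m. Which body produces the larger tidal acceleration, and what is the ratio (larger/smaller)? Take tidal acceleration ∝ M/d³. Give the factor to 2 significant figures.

Tidal acceleration ∝ M/d³, so compare M/d³ for each.
Moon B: (1.2 × 10¹⁹) / (5.0 × 10⁹)³ = 9.600 × 10⁻¹¹
Moon U: (1.8 × 10²¹) / (1.1 × 10⁹)³ = 1.352 × 10⁻⁶
Ratio (larger/smaller) = 14000

Moon U, by a factor of ≈ 14000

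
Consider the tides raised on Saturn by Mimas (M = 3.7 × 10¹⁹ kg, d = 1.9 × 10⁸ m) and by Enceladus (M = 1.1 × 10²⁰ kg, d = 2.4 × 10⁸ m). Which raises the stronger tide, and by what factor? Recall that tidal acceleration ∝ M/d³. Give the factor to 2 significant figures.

Tidal acceleration ∝ M/d³, so compare M/d³ for each.
Mimas: (3.7 × 10¹⁹) / (1.9 × 10⁸)³ = 5.394 × 10⁻⁶
Enceladus: (1.1 × 10²⁰) / (2.4 × 10⁸)³ = 7.957 × 10⁻⁶
Ratio (larger/smaller) = 1.5

Enceladus, by a factor of ≈ 1.5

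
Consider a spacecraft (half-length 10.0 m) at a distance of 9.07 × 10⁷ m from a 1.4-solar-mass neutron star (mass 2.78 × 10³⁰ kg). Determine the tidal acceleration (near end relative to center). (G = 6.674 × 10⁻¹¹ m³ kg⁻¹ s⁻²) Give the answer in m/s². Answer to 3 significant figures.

Δa = 2GMr/d³
   = 2 × (6.674 × 10⁻¹¹) × (2.78 × 10³⁰) × (10.0) / (9.07 × 10⁷)³
   = 4.97 × 10⁻³ m/s²

4.97 × 10⁻³ m/s²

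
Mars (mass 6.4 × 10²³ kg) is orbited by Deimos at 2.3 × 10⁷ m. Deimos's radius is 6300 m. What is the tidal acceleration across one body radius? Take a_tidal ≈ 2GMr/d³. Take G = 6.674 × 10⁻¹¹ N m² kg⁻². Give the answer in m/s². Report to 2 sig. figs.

4.4 × 10⁻⁵ m/s²

Δa = 2GMr/d³
   = 2 × (6.674 × 10⁻¹¹) × (6.4 × 10²³) × (6300) / (2.3 × 10⁷)³
   = 4.4 × 10⁻⁵ m/s²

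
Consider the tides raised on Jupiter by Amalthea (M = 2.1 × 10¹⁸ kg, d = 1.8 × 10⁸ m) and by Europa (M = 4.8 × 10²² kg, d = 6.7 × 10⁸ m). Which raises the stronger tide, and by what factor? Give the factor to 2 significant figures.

Europa, by a factor of ≈ 440

Tidal acceleration ∝ M/d³, so compare M/d³ for each.
Amalthea: (2.1 × 10¹⁸) / (1.8 × 10⁸)³ = 3.601 × 10⁻⁷
Europa: (4.8 × 10²²) / (6.7 × 10⁸)³ = 1.596 × 10⁻⁴
Ratio (larger/smaller) = 440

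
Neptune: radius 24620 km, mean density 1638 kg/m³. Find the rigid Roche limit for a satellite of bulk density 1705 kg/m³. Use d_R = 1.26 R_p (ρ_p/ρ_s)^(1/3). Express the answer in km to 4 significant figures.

d_R = 1.26 × 24620 km × (1638/1705)^(1/3)
    = 30610 km

30610 km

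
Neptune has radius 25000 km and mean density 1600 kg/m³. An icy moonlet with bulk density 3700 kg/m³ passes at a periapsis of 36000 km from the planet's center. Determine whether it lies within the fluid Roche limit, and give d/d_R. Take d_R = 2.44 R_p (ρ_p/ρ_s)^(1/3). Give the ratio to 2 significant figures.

d_R = 2.44 × (25000 km) × (1600/3700)^(1/3) = 46130 km
d/d_R = (36000) / (46130) = 0.78
Since d/d_R < 1, the body is inside the Roche limit.

inside; d/d_R ≈ 0.78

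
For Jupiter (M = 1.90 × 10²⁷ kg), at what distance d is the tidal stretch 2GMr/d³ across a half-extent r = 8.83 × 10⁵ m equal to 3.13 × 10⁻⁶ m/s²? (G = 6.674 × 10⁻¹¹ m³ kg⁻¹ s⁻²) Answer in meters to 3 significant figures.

2GMr/d³ = a_tidal  ⇒  d = (2GMr / a_tidal)^(1/3)
d = (2 × 6.674×10⁻¹¹ × (1.90 × 10²⁷) × (8.83 × 10⁵) / (3.13 × 10⁻⁶))^(1/3)
  = 4.15 × 10⁹ m

4.15 × 10⁹ m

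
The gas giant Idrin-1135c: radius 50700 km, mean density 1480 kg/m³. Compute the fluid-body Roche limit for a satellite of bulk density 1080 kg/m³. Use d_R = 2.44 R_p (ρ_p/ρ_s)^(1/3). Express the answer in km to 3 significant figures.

1.37 × 10⁵ km

d_R = 2.44 × 50700 km × (1480/1080)^(1/3)
    = 1.37 × 10⁵ km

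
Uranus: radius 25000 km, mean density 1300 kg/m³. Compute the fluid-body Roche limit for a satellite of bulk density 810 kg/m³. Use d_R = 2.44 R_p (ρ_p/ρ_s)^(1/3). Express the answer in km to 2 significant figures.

d_R = 2.44 × 25000 km × (1300/810)^(1/3)
    = 71000 km

71000 km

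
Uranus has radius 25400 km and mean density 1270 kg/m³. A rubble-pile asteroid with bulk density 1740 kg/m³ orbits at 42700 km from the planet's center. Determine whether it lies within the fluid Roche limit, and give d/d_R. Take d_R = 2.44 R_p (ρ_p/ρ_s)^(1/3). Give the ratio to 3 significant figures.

d_R = 2.44 × (25400 km) × (1270/1740)^(1/3) = 55800 km
d/d_R = (42700) / (55800) = 0.765
Since d/d_R < 1, the body is inside the Roche limit.

inside; d/d_R ≈ 0.765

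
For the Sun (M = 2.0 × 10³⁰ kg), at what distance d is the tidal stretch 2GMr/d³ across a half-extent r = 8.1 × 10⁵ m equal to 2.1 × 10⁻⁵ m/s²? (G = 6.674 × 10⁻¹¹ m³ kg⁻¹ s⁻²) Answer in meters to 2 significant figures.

2.2 × 10¹⁰ m

2GMr/d³ = a_tidal  ⇒  d = (2GMr / a_tidal)^(1/3)
d = (2 × 6.674×10⁻¹¹ × (2.0 × 10³⁰) × (8.1 × 10⁵) / (2.1 × 10⁻⁵))^(1/3)
  = 2.2 × 10¹⁰ m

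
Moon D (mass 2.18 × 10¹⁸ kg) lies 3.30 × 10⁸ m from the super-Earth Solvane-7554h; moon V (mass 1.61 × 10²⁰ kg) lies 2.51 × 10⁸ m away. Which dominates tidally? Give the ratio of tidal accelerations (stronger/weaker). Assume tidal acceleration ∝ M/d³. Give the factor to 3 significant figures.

Moon V, by a factor of ≈ 168

Tidal stretch scales as M/d³; compute that for each body.
Moon D: (2.18 × 10¹⁸) / (3.30 × 10⁸)³ = 6.066 × 10⁻⁸
Moon V: (1.61 × 10²⁰) / (2.51 × 10⁸)³ = 1.018 × 10⁻⁵
Ratio (larger/smaller) = 168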